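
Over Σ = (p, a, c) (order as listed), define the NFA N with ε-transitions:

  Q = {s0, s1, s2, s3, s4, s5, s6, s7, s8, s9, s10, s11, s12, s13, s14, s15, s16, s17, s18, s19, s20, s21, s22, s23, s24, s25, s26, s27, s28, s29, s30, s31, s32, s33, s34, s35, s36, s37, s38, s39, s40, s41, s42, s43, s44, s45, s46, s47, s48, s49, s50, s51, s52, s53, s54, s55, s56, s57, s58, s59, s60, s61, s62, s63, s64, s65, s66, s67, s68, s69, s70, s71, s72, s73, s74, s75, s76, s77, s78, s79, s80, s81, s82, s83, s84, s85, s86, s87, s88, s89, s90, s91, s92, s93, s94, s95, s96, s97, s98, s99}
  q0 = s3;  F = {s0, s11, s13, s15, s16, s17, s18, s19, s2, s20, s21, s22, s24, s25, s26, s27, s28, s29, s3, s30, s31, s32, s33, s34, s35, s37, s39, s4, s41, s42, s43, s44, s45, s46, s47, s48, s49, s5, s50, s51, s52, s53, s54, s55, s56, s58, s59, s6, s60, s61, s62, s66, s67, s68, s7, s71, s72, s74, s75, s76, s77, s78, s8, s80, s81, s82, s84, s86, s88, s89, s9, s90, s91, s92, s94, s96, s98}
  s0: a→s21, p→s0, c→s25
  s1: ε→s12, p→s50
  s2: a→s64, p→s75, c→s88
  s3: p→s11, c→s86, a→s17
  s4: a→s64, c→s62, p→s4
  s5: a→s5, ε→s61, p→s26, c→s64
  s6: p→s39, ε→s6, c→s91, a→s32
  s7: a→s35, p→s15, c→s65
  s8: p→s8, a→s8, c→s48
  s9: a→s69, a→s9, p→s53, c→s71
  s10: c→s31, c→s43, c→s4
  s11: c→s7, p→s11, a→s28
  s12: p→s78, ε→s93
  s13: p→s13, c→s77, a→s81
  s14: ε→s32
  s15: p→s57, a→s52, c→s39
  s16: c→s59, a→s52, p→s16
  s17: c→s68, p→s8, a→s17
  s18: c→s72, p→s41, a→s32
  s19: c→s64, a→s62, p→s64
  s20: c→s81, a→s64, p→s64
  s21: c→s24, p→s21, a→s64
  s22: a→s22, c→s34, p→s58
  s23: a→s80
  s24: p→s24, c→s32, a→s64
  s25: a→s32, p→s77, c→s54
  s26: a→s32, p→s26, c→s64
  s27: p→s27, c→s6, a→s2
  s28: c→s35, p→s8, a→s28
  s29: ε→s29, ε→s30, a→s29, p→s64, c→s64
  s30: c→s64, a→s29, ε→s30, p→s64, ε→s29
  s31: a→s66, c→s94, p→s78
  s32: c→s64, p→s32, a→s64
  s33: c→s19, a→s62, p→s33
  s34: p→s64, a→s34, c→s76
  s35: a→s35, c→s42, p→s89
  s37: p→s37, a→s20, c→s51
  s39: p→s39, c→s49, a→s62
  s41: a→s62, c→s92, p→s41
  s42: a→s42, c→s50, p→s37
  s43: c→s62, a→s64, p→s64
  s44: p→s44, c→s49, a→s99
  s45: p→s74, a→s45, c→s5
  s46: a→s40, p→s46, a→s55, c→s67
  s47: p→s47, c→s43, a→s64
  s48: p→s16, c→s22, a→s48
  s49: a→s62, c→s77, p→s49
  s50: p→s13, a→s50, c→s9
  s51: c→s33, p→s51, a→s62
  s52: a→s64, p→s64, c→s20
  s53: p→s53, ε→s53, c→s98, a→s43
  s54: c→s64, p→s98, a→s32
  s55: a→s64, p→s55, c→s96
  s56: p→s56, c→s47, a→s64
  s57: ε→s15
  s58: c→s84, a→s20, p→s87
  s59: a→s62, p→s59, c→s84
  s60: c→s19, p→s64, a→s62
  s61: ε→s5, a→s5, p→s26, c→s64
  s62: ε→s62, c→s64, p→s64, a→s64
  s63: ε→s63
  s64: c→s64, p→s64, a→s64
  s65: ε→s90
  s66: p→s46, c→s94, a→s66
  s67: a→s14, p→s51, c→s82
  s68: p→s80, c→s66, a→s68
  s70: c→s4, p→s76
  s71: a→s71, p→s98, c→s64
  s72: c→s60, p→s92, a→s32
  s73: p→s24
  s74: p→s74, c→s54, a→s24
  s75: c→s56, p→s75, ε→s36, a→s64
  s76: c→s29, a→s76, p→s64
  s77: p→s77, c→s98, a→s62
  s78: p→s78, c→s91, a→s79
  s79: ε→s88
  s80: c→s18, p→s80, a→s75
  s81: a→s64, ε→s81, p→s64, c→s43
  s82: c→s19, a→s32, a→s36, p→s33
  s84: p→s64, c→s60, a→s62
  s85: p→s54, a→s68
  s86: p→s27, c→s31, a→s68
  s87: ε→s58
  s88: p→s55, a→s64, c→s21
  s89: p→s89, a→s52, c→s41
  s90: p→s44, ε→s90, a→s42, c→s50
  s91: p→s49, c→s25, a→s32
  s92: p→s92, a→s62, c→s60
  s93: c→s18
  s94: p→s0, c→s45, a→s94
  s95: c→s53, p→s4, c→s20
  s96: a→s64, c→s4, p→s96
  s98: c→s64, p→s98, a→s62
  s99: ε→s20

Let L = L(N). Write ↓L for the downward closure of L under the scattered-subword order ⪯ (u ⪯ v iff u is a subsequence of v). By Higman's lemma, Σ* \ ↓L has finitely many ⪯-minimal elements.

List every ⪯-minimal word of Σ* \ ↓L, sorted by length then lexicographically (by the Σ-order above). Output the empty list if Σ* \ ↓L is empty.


|Q|=100, |F|=77, |δ|=273 (21 ε).
min D↑ (76 st, q0=0, F={31}): 0:p→1,a→2,c→3 1:p→1,a→4,c→5 2:p→6,a→2,c→7 3:p→8,a→7,c→9 4:p→6,a→4,c→10 5:p→11,a→10,c→12 6:p→6,a→6,c→13 7:p→14,a→7,c→15 8:p→8,a→16,c→17 9:p→18,a→15,c→19 10:p→20,a→10,c→21 11:p→11,a→22,c→23 12:p→24,a→21,c→25 13:p→26,a→13,c→27 14:p→14,a→28,c→29 15:p→30,a→15,c→19 16:p→28,a→31,c→32 17:p→23,a→33,c→34 18:p→18,a→32,c→34 19:p→35,a→19,c→36 20:p→20,a→22,c→37 21:p→38,a→21,c→25 22:p→31,a→31,c→39 23:p→23,a→40,c→41 24:p→24,a→39,c→41 25:p→42,a→25,c→43 26:p→26,a→22,c→44 27:p→45,a→27,c→46 28:p→28,a→31,c→47 29:p→37,a→33,c→48 30:p→30,a→49,c→50 31:p→31,a→31,c→31 32:p→49,a→31,c→51 33:p→33,a→31,c→31 34:p→41,a→33,c→52 35:p→35,a→51,c→52 36:p→53,a→36,c→54 37:p→37,a→40,c→55 38:p→38,a→39,c→56 39:p→31,a→31,c→57 40:p→31,a→31,c→31 41:p→41,a→40,c→58 42:p→42,a→57,c→58 43:p→59,a→43,c→60 44:p→44,a→40,c→61 45:p→45,a→39,c→61 46:p→31,a→46,c→62 47:p→47,a→31,c→63 48:p→55,a→33,c→64 49:p→49,a→31,c→65 50:p→56,a→33,c→66 51:p→51,a→31,c→67 52:p→58,a→33,c→68 53:p→53,a→67,c→68 54:p→69,a→54,c→31 55:p→55,a→40,c→64 56:p→56,a→40,c→70 57:p→31,a→31,c→71 58:p→58,a→40,c→72 59:p→59,a→71,c→72 60:p→72,a→60,c→31 61:p→31,a→40,c→64 62:p→31,a→62,c→73 63:p→63,a→31,c→71 64:p→31,a→40,c→74 65:p→65,a→31,c→75 66:p→70,a→33,c→74 67:p→67,a→31,c→33 68:p→72,a→33,c→31 69:p→69,a→33,c→31 70:p→70,a→40,c→74 71:p→31,a→31,c→40 72:p→72,a→40,c→31 73:p→31,a→73,c→31 74:p→31,a→40,c→31 75:p→75,a→31,c→40.
'cpaa': N↓-sim [87, 82, 59, 22, 1] end={s64} rej; 4/4 single-dels accept.
'pcpap': |S_i|=[87, 77, 63, 37, 7, 1] end={s64} — reject; 5/5 single-dels accept.
'cpcac': N↓-sim [87, 82, 59, 36, 5, 1] end={s64} — reject; 5/5 del acc.
'apcccp': run [87, 71, 53, 39, 26, 11, 1] end={s64} — reject; 6/6 deletions ∈↓L.
'cccccc': N↓-sim [87, 82, 68, 44, 27, 12, 1] end={s64} — reject; 6/6 deletions ∈↓L.
5 minimals (antichain).

A = [cpaa, pcpap, cpcac, apcccp, cccccc].


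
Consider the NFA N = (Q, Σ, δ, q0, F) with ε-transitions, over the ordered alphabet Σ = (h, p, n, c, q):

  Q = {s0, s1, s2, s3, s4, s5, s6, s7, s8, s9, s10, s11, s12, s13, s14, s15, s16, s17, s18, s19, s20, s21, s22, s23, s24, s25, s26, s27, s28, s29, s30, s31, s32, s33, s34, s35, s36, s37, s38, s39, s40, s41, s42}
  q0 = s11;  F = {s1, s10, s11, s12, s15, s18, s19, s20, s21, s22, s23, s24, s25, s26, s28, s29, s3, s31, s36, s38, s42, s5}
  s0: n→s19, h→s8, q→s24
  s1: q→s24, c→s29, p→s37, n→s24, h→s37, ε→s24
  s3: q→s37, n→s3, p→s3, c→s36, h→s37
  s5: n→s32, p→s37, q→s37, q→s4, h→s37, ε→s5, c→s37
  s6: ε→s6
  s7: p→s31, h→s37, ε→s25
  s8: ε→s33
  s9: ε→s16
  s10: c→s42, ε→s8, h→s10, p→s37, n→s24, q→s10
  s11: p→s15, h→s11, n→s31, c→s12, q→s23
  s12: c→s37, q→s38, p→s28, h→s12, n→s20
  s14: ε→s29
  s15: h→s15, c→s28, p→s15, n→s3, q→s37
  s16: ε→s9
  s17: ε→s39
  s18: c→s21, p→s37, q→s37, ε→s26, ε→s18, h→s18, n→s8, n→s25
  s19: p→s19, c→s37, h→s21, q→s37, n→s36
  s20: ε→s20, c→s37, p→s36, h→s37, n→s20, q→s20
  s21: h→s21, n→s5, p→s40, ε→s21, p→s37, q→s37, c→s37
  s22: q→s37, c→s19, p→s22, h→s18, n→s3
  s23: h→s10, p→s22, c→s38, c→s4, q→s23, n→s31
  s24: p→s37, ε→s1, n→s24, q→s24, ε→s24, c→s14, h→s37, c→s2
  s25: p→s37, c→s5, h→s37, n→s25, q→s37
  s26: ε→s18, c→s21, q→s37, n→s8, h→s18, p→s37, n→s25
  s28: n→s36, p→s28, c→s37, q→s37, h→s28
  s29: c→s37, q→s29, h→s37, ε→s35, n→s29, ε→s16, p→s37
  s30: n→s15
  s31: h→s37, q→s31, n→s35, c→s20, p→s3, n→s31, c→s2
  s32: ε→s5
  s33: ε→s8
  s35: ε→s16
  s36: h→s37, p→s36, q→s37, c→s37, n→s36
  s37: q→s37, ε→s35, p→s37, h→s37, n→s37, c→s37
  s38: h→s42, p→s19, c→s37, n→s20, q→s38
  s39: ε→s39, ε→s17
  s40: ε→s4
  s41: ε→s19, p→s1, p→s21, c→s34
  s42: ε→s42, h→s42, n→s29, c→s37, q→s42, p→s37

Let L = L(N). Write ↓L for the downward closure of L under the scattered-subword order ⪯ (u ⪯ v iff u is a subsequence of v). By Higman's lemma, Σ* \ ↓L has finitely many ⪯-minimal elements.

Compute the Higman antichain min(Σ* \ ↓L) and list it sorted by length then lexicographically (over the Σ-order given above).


A = [pq, nh, cc, qhp].

|Q|=43, |F|=22, |δ|=160 (28 ε).
min D↑ (21 st, q0=0, F={7}): 0:h→0,p→1,n→2,c→3,q→4 1:h→1,p→1,n→5,c→6,q→7 2:h→7,p→5,n→2,c→8,q→2 3:h→3,p→6,n→8,c→7,q→9 4:h→10,p→11,n→2,c→9,q→4 5:h→7,p→5,n→5,c→12,q→7 6:h→6,p→6,n→12,c→7,q→7 7:h→7,p→7,n→7,c→7,q→7 8:h→7,p→12,n→8,c→7,q→8 9:h→13,p→14,n→8,c→7,q→9 10:h→10,p→7,n→15,c→13,q→10 11:h→16,p→11,n→5,c→14,q→7 12:h→7,p→12,n→12,c→7,q→7 13:h→13,p→7,n→17,c→7,q→13 14:h→18,p→14,n→12,c→7,q→7 15:h→7,p→7,n→15,c→17,q→15 16:h→16,p→7,n→19,c→18,q→7 17:h→7,p→7,n→17,c→7,q→17 18:h→18,p→7,n→20,c→7,q→7 19:h→7,p→7,n→19,c→20,q→7 20:h→7,p→7,n→20,c→7,q→7.
'pq': N↓-sim [33, 20, 5] end={s16,s35,s37,s4,s9} — reject; 2/2 del acc.
'nh': |S_i|=[33, 19, 4] end={s16,s35,s37,s9} rej; 2/2 del acc.
'cc': run [33, 19, 4] end={s16,s35,s37,s9} rej; 2/2 single-dels accept.
'qhp': N↓-sim [33, 29, 21, 6] end={s16,s35,s37,s4,s40,s9} rej; 3/3 del acc.
4 obstructions.


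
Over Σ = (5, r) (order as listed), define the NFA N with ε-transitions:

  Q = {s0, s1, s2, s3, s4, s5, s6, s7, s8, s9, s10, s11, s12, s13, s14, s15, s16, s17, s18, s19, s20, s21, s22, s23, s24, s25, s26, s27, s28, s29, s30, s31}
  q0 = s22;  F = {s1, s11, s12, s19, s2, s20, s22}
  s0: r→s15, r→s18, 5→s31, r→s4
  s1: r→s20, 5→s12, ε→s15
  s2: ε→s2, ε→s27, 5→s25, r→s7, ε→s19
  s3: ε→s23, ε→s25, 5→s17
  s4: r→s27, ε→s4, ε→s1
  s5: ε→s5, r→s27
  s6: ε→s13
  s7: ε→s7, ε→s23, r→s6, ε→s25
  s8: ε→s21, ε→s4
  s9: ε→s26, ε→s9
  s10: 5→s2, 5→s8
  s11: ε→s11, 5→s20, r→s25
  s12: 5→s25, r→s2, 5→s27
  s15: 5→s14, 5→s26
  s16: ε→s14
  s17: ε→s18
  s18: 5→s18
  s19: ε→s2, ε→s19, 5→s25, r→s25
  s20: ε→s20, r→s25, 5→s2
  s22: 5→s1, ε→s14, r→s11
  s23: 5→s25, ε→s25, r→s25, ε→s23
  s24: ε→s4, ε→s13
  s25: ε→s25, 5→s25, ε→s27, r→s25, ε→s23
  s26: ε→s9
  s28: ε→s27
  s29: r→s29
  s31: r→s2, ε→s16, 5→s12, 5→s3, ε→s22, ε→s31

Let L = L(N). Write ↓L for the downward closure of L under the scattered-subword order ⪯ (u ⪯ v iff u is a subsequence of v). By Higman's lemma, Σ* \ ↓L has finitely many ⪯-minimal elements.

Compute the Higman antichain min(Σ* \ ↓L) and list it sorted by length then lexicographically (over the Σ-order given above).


|Q|=32, |F|=7, |δ|=72 (36 ε).
min D↑ (7 st, q0=0, F={5}): 0:5→1,r→2 1:5→3,r→4 2:5→4,r→5 3:5→5,r→6 4:5→6,r→5 5:5→5,r→5 6:5→5,r→5.
'rr': run [17, 10, 6] end={s13,s23,s25,s27,s6,s7} ∉↓L; 2/2 deletions ∈↓L.
'555': |S_i|=[17, 15, 12, 3] end={s23,s25,s27} rej; 3/3 deletions ∈↓L.
2 minimals (antichain).

Antichain: [rr, 555].


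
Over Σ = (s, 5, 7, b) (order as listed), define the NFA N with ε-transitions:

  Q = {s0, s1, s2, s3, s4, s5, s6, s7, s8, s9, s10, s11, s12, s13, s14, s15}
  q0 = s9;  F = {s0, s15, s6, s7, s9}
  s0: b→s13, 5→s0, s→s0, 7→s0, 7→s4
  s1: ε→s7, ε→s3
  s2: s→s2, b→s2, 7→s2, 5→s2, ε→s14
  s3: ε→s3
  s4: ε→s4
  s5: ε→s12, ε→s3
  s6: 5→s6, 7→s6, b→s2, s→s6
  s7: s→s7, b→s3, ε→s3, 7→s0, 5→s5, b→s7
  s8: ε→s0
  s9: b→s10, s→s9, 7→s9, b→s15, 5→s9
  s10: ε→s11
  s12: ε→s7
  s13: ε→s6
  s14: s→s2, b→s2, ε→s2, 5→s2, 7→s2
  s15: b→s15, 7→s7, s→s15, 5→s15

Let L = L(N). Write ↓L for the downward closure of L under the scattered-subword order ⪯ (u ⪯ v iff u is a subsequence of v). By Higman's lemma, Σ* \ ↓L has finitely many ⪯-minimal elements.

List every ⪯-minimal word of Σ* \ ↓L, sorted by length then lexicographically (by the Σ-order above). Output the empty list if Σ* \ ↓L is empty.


|Q|=16, |F|=5, |δ|=44 (13 ε).
min D↑ (6 st, q0=0, F={5}): 0:s→0,5→0,7→0,b→1 1:s→1,5→1,7→2,b→1 2:s→2,5→2,7→3,b→2 3:s→3,5→3,7→3,b→4 4:s→4,5→4,7→4,b→5 5:s→5,5→5,7→5,b→5 (ε-aug+det+¬).
'b77bb': run [14, 13, 10, 6, 4, 2] end={s14,s2} rej; 5/5 del acc.
1 obstructions.

A = [b77bb].


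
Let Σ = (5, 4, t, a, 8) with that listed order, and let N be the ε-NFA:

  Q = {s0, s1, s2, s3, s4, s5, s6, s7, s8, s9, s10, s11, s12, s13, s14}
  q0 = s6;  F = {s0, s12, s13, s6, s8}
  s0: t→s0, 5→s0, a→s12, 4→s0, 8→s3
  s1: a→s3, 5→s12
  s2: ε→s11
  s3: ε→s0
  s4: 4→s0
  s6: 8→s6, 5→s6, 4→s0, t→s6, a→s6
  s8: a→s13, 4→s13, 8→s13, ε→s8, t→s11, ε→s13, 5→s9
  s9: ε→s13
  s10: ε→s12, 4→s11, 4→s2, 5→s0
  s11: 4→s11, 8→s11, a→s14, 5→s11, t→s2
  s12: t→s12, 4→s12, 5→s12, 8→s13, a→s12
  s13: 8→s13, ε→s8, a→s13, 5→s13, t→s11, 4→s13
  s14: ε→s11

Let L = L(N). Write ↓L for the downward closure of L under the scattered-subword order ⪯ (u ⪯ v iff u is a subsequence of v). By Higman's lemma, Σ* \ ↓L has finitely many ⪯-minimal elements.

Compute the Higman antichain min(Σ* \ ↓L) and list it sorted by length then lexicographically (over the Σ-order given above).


A = [4a8t].

|Q|=15, |F|=5, |δ|=44 (8 ε).
min D↑ (5 st, q0=0, F={4}): 0:5→0,4→1,t→0,a→0,8→0 1:5→1,4→1,t→1,a→2,8→1 2:5→2,4→2,t→2,a→2,8→3 3:5→3,4→3,t→4,a→3,8→3 4:5→4,4→4,t→4,a→4,8→4.
'4a8t': N↓-sim [10, 9, 7, 6, 3] end={s11,s14,s2} ∉↓L; 4/4 deletions ∈↓L.
1 obstructions.


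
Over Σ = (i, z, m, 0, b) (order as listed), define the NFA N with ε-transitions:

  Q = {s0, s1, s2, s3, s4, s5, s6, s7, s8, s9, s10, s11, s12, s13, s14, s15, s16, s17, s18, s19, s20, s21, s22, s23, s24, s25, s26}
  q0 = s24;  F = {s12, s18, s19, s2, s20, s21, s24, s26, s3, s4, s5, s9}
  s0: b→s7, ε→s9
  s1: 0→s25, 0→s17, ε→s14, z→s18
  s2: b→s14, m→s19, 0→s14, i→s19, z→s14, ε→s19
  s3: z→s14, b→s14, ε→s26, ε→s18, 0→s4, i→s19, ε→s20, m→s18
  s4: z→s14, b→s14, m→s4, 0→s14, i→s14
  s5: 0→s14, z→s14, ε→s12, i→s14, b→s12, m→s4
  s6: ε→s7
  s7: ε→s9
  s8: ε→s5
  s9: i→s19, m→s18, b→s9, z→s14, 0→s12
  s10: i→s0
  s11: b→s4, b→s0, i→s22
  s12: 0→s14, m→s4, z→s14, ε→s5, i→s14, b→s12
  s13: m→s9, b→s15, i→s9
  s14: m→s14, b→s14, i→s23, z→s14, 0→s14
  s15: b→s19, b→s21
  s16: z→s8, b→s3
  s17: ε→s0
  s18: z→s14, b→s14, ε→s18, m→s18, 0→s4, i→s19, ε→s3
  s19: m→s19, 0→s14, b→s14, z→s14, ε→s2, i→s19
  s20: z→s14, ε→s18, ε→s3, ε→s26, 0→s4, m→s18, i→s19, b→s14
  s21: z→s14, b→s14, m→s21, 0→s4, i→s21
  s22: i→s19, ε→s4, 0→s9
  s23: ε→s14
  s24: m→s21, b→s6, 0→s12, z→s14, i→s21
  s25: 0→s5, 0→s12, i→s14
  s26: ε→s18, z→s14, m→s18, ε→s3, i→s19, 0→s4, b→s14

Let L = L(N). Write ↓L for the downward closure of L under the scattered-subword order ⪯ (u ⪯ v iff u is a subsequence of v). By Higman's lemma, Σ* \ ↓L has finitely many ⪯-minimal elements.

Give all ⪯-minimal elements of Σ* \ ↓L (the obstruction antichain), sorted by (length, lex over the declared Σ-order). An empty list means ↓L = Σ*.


|Q|=27, |F|=12, |δ|=107 (22 ε).
min D↑ (8 st, q0=0, F={2}): 0:i→1,z→2,m→1,0→3,b→4 1:i→1,z→2,m→1,0→5,b→2 2:i→2,z→2,m→2,0→2,b→2 3:i→2,z→2,m→5,0→2,b→3 4:i→6,z→2,m→7,0→3,b→4 5:i→2,z→2,m→5,0→2,b→2 6:i→6,z→2,m→6,0→2,b→2 7:i→6,z→2,m→7,0→5,b→2.
'z': run [16, 2] end={s14,s23} rej; 1/1 deletions ∈↓L.
'ib': |S_i|=[16, 6, 2] end={s14,s23} ∉↓L; 2/2 deletions ∈↓L.
'mb': run [16, 10, 2] end={s14,s23} ∉↓L; 2/2 del acc.
'0i': N↓-sim [16, 5, 2] end={s14,s23} — reject; 2/2 deletions ∈↓L.
'00': run [16, 5, 2] end={s14,s23} ∉↓L; 2/2 del acc.
'bi0': N↓-sim [16, 14, 4, 2] end={s14,s23} rej; 3/3 single-dels accept.
6 obstructions.

Antichain: [z, ib, mb, 0i, 00, bi0].


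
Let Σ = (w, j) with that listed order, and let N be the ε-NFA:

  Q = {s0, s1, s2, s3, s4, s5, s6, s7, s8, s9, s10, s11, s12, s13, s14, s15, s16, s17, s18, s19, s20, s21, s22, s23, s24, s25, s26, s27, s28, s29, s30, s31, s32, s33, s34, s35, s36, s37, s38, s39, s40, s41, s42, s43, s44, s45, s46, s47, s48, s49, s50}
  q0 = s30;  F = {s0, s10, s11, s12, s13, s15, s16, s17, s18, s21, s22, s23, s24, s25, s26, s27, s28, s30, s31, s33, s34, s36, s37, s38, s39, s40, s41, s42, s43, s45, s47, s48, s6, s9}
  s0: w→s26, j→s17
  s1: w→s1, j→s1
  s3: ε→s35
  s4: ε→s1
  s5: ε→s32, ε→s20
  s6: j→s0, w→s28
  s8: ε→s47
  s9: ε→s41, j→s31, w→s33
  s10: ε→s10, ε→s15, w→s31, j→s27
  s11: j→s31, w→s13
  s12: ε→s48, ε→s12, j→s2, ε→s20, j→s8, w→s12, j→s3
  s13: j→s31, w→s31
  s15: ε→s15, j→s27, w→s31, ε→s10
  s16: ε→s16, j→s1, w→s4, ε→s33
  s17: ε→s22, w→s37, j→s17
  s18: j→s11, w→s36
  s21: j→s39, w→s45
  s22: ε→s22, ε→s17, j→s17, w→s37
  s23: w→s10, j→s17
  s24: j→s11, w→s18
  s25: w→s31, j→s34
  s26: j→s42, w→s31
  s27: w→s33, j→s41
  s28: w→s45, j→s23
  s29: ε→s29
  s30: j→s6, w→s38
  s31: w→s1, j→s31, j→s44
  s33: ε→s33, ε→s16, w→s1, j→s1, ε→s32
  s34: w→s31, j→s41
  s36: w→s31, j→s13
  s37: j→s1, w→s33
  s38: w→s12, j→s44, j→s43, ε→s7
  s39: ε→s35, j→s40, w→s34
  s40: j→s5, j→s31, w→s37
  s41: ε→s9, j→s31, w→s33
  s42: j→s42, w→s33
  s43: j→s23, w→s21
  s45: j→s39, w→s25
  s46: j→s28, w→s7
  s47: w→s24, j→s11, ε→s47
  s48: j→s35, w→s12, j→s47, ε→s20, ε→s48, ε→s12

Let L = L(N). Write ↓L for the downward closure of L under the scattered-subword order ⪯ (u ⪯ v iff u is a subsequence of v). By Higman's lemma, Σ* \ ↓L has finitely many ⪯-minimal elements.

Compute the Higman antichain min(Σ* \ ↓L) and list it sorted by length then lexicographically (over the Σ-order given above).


A = [jjwww, jjjwj, wwjjjw, jwwwww].

|Q|=51, |F|=34, |δ|=107 (29 ε).
min D↑ (30 st, q0=0, F={26}): 0:w→1,j→2 1:w→3,j→4 2:w→5,j→6 3:w→3,j→7 4:w→8,j→9 5:w→10,j→9 6:w→11,j→12 7:w→13,j→14 8:w→10,j→15 9:w→16,j→12 10:w→17,j→15 11:w→18,j→19 12:w→20,j→12 13:w→21,j→14 14:w→22,j→18 15:w→23,j→24 16:w→18,j→25 17:w→18,j→23 18:w→26,j→18 19:w→27,j→19 20:w→27,j→26 21:w→28,j→14 22:w→18,j→18 23:w→18,j→29 24:w→20,j→18 25:w→27,j→29 26:w→26,j→26 27:w→26,j→26 28:w→18,j→22 29:w→27,j→18 [Hopcroft].
'jjwww': run [45, 40, 27, 17, 7, 2] end={s1,s4} rej; 5/5 deletions ∈↓L.
'jjjwj': |S_i|=[45, 40, 27, 17, 6, 1] end={s1} rej; 5/5 del acc.
'wwjjjw': run [45, 42, 33, 26, 15, 6, 1] end={s1} ∉↓L; 6/6 deletions ∈↓L.
'jwwwww': run [45, 40, 33, 25, 14, 7, 2] end={s1,s4} ∉↓L; 6/6 single-dels accept.
4 words, ⪯-incomp.


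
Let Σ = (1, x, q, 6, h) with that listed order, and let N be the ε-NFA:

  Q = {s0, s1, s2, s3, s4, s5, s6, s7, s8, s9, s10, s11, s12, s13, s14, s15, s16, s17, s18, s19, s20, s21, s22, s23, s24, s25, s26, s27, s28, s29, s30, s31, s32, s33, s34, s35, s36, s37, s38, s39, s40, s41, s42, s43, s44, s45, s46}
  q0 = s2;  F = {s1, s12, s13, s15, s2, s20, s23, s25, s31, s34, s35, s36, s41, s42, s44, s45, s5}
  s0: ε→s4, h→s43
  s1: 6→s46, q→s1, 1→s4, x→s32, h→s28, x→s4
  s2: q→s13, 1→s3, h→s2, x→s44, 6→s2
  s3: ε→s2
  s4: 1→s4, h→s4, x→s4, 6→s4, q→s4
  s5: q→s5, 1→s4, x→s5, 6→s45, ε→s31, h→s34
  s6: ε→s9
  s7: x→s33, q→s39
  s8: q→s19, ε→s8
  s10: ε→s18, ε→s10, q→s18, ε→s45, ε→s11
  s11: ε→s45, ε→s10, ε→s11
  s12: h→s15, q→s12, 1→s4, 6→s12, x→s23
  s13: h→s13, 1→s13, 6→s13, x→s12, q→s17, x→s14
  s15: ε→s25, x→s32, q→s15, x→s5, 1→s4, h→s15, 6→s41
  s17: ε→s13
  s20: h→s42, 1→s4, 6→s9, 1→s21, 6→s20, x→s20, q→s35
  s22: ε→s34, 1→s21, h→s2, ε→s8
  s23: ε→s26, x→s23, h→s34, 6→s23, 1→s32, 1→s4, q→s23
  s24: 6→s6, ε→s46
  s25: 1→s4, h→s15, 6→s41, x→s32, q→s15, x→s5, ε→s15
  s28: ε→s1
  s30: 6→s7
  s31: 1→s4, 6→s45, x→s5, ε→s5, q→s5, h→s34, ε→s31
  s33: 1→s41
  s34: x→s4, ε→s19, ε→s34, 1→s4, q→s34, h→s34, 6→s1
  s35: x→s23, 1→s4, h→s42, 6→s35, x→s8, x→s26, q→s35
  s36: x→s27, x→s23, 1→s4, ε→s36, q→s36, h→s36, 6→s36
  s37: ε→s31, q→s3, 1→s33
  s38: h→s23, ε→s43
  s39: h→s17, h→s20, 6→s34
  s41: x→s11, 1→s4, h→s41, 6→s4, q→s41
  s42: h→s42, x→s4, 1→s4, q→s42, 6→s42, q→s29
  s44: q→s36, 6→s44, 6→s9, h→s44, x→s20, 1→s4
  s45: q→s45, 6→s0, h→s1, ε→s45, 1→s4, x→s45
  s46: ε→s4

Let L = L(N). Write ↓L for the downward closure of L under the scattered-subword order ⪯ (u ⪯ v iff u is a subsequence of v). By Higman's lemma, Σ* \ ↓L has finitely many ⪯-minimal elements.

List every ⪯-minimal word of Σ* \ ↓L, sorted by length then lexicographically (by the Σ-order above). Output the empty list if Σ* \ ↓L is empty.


Antichain: [x1, xxhx, qxh66].

|Q|=47, |F|=17, |δ|=147 (29 ε).
min D↑ (16 st, q0=0, F={3}): 0:1→0,x→1,q→2,6→0,h→0 1:1→3,x→4,q→5,6→1,h→1 2:1→2,x→6,q→2,6→2,h→2 3:1→3,x→3,q→3,6→3,h→3 4:1→3,x→4,q→7,6→4,h→8 5:1→3,x→9,q→5,6→5,h→5 6:1→3,x→9,q→6,6→6,h→10 7:1→3,x→9,q→7,6→7,h→8 8:1→3,x→3,q→8,6→8,h→8 9:1→3,x→9,q→9,6→9,h→11 10:1→3,x→12,q→10,6→13,h→10 11:1→3,x→3,q→11,6→14,h→11 12:1→3,x→12,q→12,6→15,h→11 13:1→3,x→15,q→13,6→3,h→13 14:1→3,x→3,q→14,6→3,h→14 15:1→3,x→15,q→15,6→3,h→14 [Hopcroft].
'x1': N↓-sim [36, 32, 3] end={s21,s32,s4} — reject; 2/2 del acc.
'xxhx': |S_i|=[36, 32, 25, 10, 2] end={s32,s4} ∉↓L; 4/4 del acc.
'qxh66': |S_i|=[36, 30, 24, 18, 12, 4] end={s0,s4,s43,s46} ∉↓L; 5/5 single-dels accept.
3 obstructions.


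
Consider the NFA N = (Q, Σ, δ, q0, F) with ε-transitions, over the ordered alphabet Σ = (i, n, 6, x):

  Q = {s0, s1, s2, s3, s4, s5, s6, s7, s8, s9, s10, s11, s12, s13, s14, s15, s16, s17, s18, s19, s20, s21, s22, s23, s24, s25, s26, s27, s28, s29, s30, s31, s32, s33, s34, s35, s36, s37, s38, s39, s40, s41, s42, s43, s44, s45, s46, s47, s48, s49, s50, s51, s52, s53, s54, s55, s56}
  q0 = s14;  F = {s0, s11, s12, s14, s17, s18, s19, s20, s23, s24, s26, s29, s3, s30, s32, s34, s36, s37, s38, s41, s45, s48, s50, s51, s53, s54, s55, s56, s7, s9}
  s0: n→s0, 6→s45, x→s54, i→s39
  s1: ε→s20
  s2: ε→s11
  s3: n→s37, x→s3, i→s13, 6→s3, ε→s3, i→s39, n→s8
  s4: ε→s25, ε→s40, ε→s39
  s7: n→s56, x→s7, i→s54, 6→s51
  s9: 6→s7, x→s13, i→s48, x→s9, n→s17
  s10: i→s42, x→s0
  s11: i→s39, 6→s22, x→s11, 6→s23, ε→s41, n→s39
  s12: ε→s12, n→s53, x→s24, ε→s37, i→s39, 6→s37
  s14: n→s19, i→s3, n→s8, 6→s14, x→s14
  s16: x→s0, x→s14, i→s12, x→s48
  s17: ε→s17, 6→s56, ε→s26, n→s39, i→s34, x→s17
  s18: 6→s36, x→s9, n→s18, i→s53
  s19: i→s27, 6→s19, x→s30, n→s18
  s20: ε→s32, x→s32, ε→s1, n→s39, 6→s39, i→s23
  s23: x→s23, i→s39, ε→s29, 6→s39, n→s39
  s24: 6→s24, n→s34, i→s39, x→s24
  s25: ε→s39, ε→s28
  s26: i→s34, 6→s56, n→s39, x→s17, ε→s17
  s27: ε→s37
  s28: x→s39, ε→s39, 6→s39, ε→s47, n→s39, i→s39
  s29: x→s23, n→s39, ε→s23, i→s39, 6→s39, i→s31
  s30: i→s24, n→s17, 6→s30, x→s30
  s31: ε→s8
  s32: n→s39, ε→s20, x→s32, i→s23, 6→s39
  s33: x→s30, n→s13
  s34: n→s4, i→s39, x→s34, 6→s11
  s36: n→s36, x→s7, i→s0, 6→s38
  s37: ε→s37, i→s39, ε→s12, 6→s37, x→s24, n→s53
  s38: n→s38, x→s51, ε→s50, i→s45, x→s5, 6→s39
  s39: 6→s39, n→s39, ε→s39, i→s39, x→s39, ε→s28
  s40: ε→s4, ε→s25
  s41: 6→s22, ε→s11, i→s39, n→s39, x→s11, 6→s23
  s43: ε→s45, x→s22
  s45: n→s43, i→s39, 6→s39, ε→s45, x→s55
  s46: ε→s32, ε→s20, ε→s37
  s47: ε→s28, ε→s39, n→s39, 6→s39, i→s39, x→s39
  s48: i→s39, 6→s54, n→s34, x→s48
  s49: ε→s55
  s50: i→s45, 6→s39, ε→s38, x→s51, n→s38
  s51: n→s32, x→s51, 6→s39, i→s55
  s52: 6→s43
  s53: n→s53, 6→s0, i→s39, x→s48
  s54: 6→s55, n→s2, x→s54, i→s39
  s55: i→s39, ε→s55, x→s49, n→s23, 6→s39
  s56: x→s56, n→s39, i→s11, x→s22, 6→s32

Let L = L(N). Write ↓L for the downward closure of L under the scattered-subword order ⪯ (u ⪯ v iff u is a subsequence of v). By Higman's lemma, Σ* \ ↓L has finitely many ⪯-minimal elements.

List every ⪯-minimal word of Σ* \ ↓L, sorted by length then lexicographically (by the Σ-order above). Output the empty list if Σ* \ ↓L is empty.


A = [ii, nxnn, nn666].

|Q|=57, |F|=30, |δ|=192 (41 ε).
min D↑ (25 st, q0=0, F={3}): 0:i→1,n→2,6→0,x→0 1:i→3,n→4,6→1,x→1 2:i→4,n→5,6→2,x→6 3:i→3,n→3,6→3,x→3 4:i→3,n→7,6→4,x→8 5:i→7,n→5,6→9,x→10 6:i→8,n→11,6→6,x→6 7:i→3,n→7,6→12,x→13 8:i→3,n→14,6→8,x→8 9:i→12,n→9,6→15,x→16 10:i→13,n→11,6→16,x→10 11:i→14,n→3,6→17,x→11 12:i→3,n→12,6→18,x→19 13:i→3,n→14,6→19,x→13 14:i→3,n→3,6→20,x→14 15:i→18,n→15,6→3,x→21 16:i→19,n→17,6→21,x→16 17:i→20,n→3,6→22,x→17 18:i→3,n→18,6→3,x→23 19:i→3,n→20,6→23,x→19 20:i→3,n→3,6→24,x→20 21:i→23,n→22,6→3,x→21 22:i→24,n→3,6→3,x→22 23:i→3,n→24,6→3,x→23 24:i→3,n→3,6→3,x→24.
'ii': run [46, 29, 6] end={s13,s28,s31,s39,s47,s8} — reject; 2/2 single-dels accept.
'nxnn': N↓-sim [46, 44, 32, 21, 6] end={s25,s28,s39,s4,s40,s47} rej; 4/4 single-dels accept.
'nn666': |S_i|=[46, 44, 38, 27, 19, 3] end={s28,s39,s47} — reject; 5/5 del acc.
3 words, ⪯-incomp.


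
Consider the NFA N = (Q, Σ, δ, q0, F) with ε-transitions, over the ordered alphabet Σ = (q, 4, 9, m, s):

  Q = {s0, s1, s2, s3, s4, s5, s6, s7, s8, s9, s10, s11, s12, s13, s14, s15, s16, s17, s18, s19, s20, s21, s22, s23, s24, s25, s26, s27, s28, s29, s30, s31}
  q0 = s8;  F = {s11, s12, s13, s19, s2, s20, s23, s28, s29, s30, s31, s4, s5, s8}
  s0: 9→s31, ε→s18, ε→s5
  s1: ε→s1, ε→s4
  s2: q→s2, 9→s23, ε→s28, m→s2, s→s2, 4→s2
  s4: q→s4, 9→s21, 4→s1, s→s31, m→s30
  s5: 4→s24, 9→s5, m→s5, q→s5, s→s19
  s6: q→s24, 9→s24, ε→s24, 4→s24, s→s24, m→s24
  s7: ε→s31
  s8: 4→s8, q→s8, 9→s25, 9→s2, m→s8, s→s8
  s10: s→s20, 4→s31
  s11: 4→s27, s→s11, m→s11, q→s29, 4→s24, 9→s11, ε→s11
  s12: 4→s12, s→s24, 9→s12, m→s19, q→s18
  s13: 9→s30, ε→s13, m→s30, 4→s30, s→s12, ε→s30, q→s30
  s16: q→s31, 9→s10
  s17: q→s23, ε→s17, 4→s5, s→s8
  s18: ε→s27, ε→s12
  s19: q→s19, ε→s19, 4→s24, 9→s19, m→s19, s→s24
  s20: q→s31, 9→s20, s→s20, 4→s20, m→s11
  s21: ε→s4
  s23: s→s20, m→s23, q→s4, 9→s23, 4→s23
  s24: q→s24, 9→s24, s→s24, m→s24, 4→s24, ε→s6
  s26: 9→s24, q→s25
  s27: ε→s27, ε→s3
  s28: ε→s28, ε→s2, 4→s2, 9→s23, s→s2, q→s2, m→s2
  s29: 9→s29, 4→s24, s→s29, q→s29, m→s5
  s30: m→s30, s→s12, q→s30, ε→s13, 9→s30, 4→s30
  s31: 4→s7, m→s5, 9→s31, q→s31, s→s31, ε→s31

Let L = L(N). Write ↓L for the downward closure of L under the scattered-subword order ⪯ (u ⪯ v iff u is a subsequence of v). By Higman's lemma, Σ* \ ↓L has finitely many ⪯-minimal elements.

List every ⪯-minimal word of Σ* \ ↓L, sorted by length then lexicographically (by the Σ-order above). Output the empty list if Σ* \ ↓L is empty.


min(Σ*\↓L) = [99sm4, 99qmss].

|Q|=32, |F|=14, |δ|=114 (22 ε).
min D↑ (13 st, q0=0, F={11}): 0:q→0,4→0,9→1,m→0,s→0 1:q→1,4→1,9→2,m→1,s→1 2:q→3,4→2,9→2,m→2,s→4 3:q→3,4→3,9→3,m→5,s→6 4:q→6,4→4,9→4,m→7,s→4 5:q→5,4→5,9→5,m→5,s→8 6:q→6,4→6,9→6,m→9,s→6 7:q→10,4→11,9→7,m→7,s→7 8:q→8,4→8,9→8,m→12,s→11 9:q→9,4→11,9→9,m→9,s→12 10:q→10,4→11,9→10,m→9,s→10 11:q→11,4→11,9→11,m→11,s→11 12:q→12,4→11,9→12,m→12,s→11.
'99sm4': N↓-sim [23, 22, 19, 13, 8, 4] end={s24,s27,s3,s6} — reject; 5/5 deletions ∈↓L.
'99qmss': run [23, 22, 19, 16, 10, 7, 2] end={s24,s6} ∉↓L; 6/6 deletions ∈↓L.
2 words, ⪯-incomp.


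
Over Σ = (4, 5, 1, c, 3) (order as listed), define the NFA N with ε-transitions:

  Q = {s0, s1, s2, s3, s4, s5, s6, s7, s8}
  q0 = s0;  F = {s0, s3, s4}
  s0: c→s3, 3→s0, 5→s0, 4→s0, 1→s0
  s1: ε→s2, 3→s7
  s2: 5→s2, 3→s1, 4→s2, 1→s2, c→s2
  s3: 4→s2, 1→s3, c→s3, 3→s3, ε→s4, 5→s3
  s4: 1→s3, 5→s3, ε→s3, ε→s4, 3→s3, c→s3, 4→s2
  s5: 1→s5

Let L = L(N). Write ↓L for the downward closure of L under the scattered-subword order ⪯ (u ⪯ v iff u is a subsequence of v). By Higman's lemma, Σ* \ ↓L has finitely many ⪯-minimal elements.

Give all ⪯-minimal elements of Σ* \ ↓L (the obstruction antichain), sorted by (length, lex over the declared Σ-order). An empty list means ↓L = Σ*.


|Q|=9, |F|=3, |δ|=26 (4 ε).
min D↑ (3 st, q0=0, F={2}): 0:4→0,5→0,1→0,c→1,3→0 1:4→2,5→1,1→1,c→1,3→1 2:4→2,5→2,1→2,c→2,3→2 (ε-aug+det+¬).
'c4': N↓-sim [6, 5, 3] end={s1,s2,s7} rej; 2/2 deletions ∈↓L.
1 minimals (antichain).

Antichain: [c4].


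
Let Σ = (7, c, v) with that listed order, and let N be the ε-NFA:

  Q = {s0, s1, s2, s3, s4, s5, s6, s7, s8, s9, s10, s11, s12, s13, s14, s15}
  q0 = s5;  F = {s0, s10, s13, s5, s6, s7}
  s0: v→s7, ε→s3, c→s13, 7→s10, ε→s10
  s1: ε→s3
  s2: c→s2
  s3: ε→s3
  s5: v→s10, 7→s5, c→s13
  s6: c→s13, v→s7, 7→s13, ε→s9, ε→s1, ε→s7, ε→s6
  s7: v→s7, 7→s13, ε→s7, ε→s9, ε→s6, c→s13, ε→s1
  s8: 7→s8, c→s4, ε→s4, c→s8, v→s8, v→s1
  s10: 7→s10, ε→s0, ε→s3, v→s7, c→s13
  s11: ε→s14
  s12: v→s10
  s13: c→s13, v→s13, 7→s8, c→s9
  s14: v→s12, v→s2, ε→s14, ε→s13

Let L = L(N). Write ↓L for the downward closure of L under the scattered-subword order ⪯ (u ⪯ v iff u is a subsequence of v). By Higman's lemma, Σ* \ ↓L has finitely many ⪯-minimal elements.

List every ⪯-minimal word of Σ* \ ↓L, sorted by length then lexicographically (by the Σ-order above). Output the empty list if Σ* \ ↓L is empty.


A = [c7, vv77].

|Q|=16, |F|=6, |δ|=46 (18 ε).
min D↑ (5 st, q0=0, F={3}): 0:7→0,c→1,v→2 1:7→3,c→1,v→1 2:7→2,c→1,v→4 3:7→3,c→3,v→3 4:7→1,c→1,v→4.
'c7': |S_i|=[11, 6, 4] end={s1,s3,s4,s8} ∉↓L; 2/2 single-dels accept.
'vv77': run [11, 10, 8, 6, 4] end={s1,s3,s4,s8} ∉↓L; 4/4 deletions ∈↓L.
2 obstructions.


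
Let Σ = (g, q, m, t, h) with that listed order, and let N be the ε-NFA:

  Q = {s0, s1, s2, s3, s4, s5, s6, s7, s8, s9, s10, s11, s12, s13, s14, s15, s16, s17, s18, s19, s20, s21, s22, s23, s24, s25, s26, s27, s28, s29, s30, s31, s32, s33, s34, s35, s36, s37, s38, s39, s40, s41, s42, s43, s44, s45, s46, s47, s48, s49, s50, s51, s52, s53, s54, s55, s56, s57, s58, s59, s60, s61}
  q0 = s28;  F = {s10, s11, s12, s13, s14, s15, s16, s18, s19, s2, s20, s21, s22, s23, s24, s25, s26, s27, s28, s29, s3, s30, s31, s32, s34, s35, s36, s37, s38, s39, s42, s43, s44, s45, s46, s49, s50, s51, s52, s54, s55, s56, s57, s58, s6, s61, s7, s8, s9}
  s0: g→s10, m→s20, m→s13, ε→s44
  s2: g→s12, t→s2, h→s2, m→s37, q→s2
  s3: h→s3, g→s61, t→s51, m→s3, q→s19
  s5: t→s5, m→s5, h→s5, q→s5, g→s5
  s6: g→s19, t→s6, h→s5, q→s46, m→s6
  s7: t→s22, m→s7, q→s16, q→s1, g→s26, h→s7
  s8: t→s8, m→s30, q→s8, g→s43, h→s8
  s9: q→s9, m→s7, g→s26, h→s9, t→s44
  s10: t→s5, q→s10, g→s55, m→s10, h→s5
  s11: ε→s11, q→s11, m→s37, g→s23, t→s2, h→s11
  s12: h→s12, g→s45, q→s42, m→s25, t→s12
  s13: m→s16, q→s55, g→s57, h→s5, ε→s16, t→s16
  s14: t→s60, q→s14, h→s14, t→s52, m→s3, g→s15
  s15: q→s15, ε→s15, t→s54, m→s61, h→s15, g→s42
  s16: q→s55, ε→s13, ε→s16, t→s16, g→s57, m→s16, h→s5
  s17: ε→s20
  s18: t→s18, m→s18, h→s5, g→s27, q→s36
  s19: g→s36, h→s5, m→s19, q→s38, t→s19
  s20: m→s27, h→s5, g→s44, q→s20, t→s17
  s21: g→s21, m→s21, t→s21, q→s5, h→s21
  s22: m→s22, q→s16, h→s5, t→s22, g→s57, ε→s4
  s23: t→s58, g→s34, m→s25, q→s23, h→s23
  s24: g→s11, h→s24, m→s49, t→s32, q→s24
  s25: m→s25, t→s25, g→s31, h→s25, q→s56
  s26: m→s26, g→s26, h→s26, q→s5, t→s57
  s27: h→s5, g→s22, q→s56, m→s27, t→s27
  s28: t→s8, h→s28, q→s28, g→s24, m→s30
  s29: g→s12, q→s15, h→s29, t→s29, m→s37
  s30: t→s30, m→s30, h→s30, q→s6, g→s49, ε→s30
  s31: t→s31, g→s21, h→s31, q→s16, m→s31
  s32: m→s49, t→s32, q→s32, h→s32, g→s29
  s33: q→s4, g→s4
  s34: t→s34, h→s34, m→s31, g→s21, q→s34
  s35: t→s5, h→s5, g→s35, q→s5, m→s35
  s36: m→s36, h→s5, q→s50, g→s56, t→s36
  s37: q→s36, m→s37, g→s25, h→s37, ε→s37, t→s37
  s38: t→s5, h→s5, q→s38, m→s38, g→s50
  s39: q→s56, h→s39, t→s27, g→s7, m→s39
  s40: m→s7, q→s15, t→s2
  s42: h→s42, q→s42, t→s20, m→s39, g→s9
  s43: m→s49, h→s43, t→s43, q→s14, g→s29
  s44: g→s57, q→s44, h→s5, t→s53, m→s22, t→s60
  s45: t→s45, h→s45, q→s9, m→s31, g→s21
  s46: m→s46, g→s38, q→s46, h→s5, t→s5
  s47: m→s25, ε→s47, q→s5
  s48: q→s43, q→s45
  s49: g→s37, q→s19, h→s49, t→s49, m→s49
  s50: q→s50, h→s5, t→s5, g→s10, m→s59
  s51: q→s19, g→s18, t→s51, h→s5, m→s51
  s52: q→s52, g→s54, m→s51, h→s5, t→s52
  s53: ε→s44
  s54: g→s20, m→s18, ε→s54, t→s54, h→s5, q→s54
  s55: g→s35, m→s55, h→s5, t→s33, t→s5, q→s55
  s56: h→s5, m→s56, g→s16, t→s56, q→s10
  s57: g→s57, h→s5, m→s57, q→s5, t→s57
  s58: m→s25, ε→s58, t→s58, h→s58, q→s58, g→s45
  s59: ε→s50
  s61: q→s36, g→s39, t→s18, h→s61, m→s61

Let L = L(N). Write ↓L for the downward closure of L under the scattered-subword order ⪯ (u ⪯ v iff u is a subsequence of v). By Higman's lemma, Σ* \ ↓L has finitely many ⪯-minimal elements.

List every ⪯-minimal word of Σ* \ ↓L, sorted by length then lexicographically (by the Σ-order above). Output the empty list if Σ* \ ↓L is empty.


A = [mqh, mqqt, tgqth, gggggq].

|Q|=62, |F|=49, |δ|=281 (15 ε).
min D↑ (49 st, q0=0, F={15}): 0:g→1,q→0,m→2,t→3,h→0 1:g→4,q→1,m→5,t→6,h→1 2:g→5,q→7,m→2,t→2,h→2 3:g→8,q→3,m→2,t→3,h→3 4:g→9,q→4,m→10,t→11,h→4 5:g→10,q→12,m→5,t→5,h→5 6:g→13,q→6,m→5,t→6,h→6 7:g→12,q→14,m→7,t→7,h→15 8:g→13,q→16,m→5,t→8,h→8 9:g→17,q→9,m→18,t→19,h→9 10:g→18,q→20,m→10,t→10,h→10 11:g→21,q→11,m→10,t→11,h→11 12:g→20,q→22,m→12,t→12,h→15 13:g→21,q→23,m→10,t→13,h→13 14:g→22,q→14,m→14,t→15,h→15 15:g→15,q→15,m→15,t→15,h→15 16:g→23,q→16,m→24,t→25,h→16 17:g→26,q→17,m→27,t→17,h→17 18:g→27,q→28,m→18,t→18,h→18 19:g→29,q→19,m→18,t→19,h→19 20:g→28,q→30,m→20,t→20,h→15 21:g→29,q→31,m→18,t→21,h→21 22:g→30,q→22,m→22,t→15,h→15 23:g→31,q→23,m→32,t→33,h→23 24:g→32,q→12,m→24,t→34,h→24 25:g→33,q→25,m→34,t→25,h→15 26:g→26,q→15,m→26,t→26,h→26 27:g→26,q→35,m→27,t→27,h→27 28:g→35,q→36,m→28,t→28,h→15 29:g→26,q→37,m→27,t→29,h→29 30:g→36,q→30,m→30,t→15,h→15 31:g→37,q→31,m→38,t→39,h→31 32:g→38,q→20,m→32,t→40,h→32 33:g→39,q→33,m→40,t→33,h→15 34:g→40,q→12,m→34,t→34,h→15 35:g→41,q→42,m→35,t→35,h→15 36:g→42,q→36,m→36,t→15,h→15 37:g→43,q→37,m→44,t→45,h→37 38:g→44,q→28,m→38,t→46,h→38 39:g→45,q→39,m→46,t→39,h→15 40:g→46,q→20,m→40,t→40,h→15 41:g→41,q→15,m→41,t→41,h→15 42:g→47,q→42,m→42,t→15,h→15 43:g→43,q→15,m→43,t→41,h→43 44:g→43,q→35,m→44,t→48,h→44 45:g→41,q→45,m→48,t→45,h→15 46:g→48,q→28,m→46,t→46,h→15 47:g→47,q→15,m→47,t→15,h→15 48:g→41,q→35,m→48,t→48,h→15 (ε-aug+det+¬).
'mqh': |S_i|=[57, 33, 18, 1] end={s5} rej; 3/3 single-dels accept.
'mqqt': N↓-sim [57, 33, 18, 10, 3] end={s33,s4,s5} ∉↓L; 4/4 deletions ∈↓L.
'tgqth': N↓-sim [57, 53, 45, 36, 26, 1] end={s5} rej; 5/5 del acc.
'gggggq': run [57, 52, 42, 31, 20, 6, 1] end={s5} rej; 6/6 single-dels accept.
4 minimals (antichain).


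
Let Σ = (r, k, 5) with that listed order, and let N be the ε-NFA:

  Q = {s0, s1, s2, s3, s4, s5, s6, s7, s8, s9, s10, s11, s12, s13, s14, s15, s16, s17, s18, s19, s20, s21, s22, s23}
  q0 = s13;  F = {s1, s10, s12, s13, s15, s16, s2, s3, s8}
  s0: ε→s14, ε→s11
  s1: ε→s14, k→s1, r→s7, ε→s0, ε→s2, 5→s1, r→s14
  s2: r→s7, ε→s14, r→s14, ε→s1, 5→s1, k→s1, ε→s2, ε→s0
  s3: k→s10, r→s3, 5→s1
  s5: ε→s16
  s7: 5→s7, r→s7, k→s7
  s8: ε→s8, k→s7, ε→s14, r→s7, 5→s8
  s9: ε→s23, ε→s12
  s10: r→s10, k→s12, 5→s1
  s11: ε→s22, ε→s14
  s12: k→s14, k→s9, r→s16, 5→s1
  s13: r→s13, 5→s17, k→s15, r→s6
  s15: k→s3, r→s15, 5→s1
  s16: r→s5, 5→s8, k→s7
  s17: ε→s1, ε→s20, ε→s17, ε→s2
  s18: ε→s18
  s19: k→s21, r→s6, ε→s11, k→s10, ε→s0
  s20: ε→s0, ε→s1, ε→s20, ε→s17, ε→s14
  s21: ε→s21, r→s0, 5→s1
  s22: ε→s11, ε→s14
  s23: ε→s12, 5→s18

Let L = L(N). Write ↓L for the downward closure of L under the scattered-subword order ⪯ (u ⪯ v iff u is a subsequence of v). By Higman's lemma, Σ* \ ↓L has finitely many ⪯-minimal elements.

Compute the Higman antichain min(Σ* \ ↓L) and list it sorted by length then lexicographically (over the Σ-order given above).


Antichain: [5r, kkkkrk].

|Q|=24, |F|=9, |δ|=72 (32 ε).
min D↑ (9 st, q0=0, F={4}): 0:r→0,k→1,5→2 1:r→1,k→3,5→2 2:r→4,k→2,5→2 3:r→3,k→5,5→2 4:r→4,k→4,5→4 5:r→5,k→6,5→2 6:r→7,k→6,5→2 7:r→7,k→4,5→8 8:r→4,k→4,5→8 (ε-aug+det+¬).
'5r': |S_i|=[21, 11, 2] end={s14,s7} rej; 2/2 del acc.
'kkkkrk': run [21, 17, 16, 15, 14, 5, 1] end={s7} rej; 6/6 deletions ∈↓L.
2 minimals (antichain).


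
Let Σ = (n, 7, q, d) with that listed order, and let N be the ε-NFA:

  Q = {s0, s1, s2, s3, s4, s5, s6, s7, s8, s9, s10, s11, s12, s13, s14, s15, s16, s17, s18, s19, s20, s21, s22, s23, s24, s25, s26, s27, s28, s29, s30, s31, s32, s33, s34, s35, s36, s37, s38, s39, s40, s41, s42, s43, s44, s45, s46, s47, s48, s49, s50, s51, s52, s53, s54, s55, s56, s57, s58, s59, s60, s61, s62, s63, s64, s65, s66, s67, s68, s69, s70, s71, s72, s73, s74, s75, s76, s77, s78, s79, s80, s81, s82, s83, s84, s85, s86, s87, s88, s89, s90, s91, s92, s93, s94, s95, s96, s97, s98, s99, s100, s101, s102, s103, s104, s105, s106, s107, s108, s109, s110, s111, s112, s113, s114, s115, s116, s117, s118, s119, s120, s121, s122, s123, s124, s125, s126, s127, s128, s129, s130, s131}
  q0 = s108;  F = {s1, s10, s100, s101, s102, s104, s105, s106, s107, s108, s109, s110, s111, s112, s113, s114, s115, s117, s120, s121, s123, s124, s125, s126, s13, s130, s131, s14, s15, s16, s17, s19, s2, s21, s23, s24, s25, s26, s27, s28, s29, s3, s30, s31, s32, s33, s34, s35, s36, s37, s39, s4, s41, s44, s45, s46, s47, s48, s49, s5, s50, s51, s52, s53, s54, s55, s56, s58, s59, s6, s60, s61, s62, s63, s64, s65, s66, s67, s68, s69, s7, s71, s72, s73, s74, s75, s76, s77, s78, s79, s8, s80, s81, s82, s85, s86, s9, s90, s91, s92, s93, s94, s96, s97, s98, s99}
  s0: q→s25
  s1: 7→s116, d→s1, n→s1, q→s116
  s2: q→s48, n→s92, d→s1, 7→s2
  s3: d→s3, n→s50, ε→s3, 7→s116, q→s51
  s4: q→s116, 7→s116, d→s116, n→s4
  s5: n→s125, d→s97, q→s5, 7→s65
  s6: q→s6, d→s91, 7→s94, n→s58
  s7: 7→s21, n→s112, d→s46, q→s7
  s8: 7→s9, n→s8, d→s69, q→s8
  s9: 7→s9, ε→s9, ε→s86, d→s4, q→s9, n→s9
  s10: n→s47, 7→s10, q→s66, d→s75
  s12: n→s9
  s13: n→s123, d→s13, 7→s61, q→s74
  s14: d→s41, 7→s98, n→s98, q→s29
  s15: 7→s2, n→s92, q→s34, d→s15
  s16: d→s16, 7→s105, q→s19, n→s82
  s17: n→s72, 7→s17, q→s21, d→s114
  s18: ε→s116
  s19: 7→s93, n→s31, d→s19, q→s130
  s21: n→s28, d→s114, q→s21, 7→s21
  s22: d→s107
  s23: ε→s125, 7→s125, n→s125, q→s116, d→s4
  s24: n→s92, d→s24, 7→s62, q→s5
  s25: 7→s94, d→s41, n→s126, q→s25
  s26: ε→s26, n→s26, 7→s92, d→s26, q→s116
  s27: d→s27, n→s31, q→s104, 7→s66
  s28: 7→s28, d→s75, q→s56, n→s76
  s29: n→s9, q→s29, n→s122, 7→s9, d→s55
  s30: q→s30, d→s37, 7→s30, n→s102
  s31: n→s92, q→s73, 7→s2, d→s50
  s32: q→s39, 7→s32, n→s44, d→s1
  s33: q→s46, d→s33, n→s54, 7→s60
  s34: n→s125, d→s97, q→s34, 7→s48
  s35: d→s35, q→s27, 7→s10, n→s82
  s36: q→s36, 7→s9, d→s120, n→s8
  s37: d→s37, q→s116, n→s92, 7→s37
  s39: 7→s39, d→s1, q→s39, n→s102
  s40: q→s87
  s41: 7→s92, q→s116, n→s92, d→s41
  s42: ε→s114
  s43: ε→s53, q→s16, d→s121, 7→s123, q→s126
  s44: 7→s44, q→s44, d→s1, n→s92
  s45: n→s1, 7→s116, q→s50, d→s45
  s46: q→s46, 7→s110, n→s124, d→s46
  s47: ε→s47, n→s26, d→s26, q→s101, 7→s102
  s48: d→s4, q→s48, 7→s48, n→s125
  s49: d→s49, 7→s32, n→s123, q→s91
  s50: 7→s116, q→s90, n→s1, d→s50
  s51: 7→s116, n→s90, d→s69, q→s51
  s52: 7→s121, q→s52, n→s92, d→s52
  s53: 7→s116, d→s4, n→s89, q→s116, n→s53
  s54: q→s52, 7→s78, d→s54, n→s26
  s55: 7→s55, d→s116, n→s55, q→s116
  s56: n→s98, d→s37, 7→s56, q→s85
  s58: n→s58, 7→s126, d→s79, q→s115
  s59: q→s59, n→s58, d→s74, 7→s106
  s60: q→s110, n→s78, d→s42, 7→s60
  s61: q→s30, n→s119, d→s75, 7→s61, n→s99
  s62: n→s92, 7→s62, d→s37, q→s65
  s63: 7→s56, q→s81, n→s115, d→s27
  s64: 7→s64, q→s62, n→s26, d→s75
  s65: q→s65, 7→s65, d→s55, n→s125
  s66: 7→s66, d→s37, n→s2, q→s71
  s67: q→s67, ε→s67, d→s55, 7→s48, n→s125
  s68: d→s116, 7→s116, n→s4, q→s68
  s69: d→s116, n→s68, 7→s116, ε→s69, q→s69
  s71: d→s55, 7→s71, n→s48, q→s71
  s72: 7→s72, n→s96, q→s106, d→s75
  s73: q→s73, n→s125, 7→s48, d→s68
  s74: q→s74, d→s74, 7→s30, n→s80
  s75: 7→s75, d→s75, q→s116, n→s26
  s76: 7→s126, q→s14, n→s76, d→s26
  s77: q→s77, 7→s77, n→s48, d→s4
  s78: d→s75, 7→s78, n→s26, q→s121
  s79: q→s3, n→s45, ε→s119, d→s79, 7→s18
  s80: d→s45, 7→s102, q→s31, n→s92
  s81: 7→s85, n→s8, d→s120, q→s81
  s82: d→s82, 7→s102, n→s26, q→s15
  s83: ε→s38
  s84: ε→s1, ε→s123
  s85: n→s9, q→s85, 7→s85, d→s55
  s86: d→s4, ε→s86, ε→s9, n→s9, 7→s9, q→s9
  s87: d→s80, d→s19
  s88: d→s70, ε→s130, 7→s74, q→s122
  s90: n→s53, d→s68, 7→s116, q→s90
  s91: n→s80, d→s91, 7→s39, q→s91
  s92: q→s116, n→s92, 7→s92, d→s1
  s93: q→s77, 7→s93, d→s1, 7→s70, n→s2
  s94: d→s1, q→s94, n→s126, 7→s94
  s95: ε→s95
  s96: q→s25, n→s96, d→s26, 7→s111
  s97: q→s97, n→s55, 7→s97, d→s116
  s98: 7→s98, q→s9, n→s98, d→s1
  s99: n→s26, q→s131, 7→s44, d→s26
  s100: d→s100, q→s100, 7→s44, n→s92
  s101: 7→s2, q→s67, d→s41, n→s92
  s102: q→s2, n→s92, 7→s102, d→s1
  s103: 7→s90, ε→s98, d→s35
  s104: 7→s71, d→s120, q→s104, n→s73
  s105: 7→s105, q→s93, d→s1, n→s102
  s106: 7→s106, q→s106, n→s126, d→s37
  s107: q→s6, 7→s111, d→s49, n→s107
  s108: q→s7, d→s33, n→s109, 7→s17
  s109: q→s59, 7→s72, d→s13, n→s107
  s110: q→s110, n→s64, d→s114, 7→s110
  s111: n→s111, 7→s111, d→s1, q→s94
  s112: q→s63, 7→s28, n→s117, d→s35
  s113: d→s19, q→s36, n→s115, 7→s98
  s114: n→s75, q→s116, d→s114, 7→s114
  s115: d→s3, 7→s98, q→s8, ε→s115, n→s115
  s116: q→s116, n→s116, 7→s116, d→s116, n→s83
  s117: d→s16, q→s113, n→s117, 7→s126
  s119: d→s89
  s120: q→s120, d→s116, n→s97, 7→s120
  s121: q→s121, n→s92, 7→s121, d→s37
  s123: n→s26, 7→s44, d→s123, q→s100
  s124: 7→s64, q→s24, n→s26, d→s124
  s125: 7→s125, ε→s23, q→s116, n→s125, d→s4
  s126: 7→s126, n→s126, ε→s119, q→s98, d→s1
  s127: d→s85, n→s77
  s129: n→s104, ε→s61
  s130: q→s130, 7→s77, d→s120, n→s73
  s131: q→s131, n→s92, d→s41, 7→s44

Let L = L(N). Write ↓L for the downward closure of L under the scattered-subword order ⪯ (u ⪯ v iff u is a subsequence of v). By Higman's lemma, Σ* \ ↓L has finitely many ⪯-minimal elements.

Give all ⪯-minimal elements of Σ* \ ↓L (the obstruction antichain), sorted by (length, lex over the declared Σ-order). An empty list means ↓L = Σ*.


Antichain: [7dq, dnnq, nn7d7, nqnd7, qnqqdd].

|Q|=132, |F|=106, |δ|=476 (24 ε).
min D↑ (105 st, q0=0, F={26}): 0:n→1,7→2,q→3,d→4 1:n→5,7→6,q→7,d→8 2:n→6,7→2,q→9,d→10 3:n→11,7→9,q→3,d→12 4:n→13,7→14,q→12,d→4 5:n→5,7→15,q→16,d→17 6:n→18,7→6,q→19,d→20 7:n→21,7→19,q→7,d→22 8:n→23,7→24,q→22,d→8 9:n→25,7→9,q→9,d→10 10:n→20,7→10,q→26,d→10 11:n→27,7→25,q→28,d→29 12:n→30,7→31,q→12,d→12 13:n→32,7→33,q→34,d→13 14:n→33,7→14,q→31,d→10 15:n→15,7→15,q→35,d→36 16:n→21,7→35,q→16,d→37 17:n→23,7→38,q→37,d→17 18:n→18,7→15,q→39,d→32 19:n→40,7→19,q→19,d→41 20:n→32,7→20,q→26,d→20 21:n→21,7→40,q→42,d→43 22:n→44,7→45,q→22,d→22 23:n→32,7→46,q→47,d→23 24:n→48,7→24,q→45,d→20 25:n→49,7→25,q→50,d→20 26:n→26,7→26,q→26,d→26 27:n→27,7→40,q→51,d→52 28:n→42,7→50,q→53,d→54 29:n→55,7→56,q→54,d→29 30:n→32,7→57,q→58,d→30 31:n→57,7→31,q→31,d→10 32:n→32,7→59,q→26,d→32 33:n→32,7→33,q→60,d→20 34:n→59,7→60,q→34,d→34 35:n→40,7→35,q→35,d→36 36:n→36,7→26,q→26,d→36 37:n→44,7→61,q→37,d→37 38:n→46,7→38,q→61,d→36 39:n→40,7→35,q→39,d→62 40:n→40,7→40,q→63,d→36 41:n→59,7→41,q→26,d→41 42:n→42,7→63,q→64,d→65 43:n→66,7→26,q→65,d→43 44:n→59,7→67,q→68,d→66 45:n→67,7→45,q→45,d→41 46:n→59,7→46,q→46,d→36 47:n→59,7→46,q→47,d→47 48:n→32,7→46,q→69,d→32 49:n→49,7→40,q→70,d→32 50:n→63,7→50,q→71,d→41 51:n→42,7→63,q→72,d→73 52:n→55,7→74,q→73,d→52 53:n→64,7→71,q→53,d→75 54:n→68,7→76,q→77,d→54 55:n→32,7→67,q→78,d→55 56:n→79,7→56,q→76,d→20 57:n→32,7→57,q→80,d→20 58:n→59,7→80,q→81,d→58 59:n→59,7→59,q→26,d→36 60:n→59,7→60,q→60,d→41 61:n→67,7→61,q→61,d→36 62:n→59,7→59,q→26,d→62 63:n→63,7→63,q→82,d→36 64:n→64,7→82,q→64,d→83 65:n→84,7→26,q→85,d→65 66:n→36,7→26,q→84,d→66 67:n→59,7→67,q→86,d→36 68:n→59,7→86,q→87,d→84 69:n→59,7→46,q→69,d→62 70:n→63,7→63,q→88,d→62 71:n→82,7→71,q→71,d→89 72:n→64,7→82,q→72,d→75 73:n→68,7→90,q→91,d→73 74:n→67,7→74,q→90,d→36 75:n→92,7→75,q→75,d→26 76:n→86,7→76,q→93,d→41 77:n→87,7→93,q→77,d→75 78:n→59,7→86,q→94,d→78 79:n→32,7→67,q→95,d→32 80:n→59,7→80,q→96,d→41 81:n→97,7→96,q→81,d→92 82:n→82,7→82,q→82,d→98 83:n→99,7→26,q→83,d→26 84:n→36,7→26,q→100,d→84 85:n→100,7→26,q→85,d→83 86:n→59,7→86,q→101,d→36 87:n→97,7→101,q→87,d→99 88:n→82,7→82,q→88,d→89 89:n→89,7→89,q→26,d→26 90:n→86,7→90,q→102,d→36 91:n→87,7→102,q→91,d→75 92:n→89,7→92,q→92,d→26 93:n→101,7→93,q→93,d→89 94:n→97,7→101,q→94,d→92 95:n→59,7→86,q→103,d→62 96:n→97,7→96,q→96,d→89 97:n→97,7→97,q→26,d→98 98:n→98,7→26,q→26,d→26 99:n→98,7→26,q→99,d→26 100:n→104,7→26,q→100,d→99 101:n→97,7→101,q→101,d→98 102:n→101,7→102,q→102,d→98 103:n→97,7→101,q→103,d→89 104:n→104,7→26,q→26,d→98 (ε-aug+det+¬).
'7dq': run [115, 66, 14, 3] end={s116,s38,s83} — reject; 3/3 del acc.
'dnnq': N↓-sim [115, 81, 48, 12, 3] end={s116,s38,s83} — reject; 4/4 del acc.
'nn7d7': N↓-sim [115, 105, 73, 30, 6, 3] end={s116,s38,s83} — reject; 5/5 single-dels accept.
'nqnd7': N↓-sim [115, 105, 78, 36, 17, 4] end={s116,s18,s38,s83} rej; 5/5 single-dels accept.
'qnqqdd': N↓-sim [115, 97, 78, 56, 33, 9, 3] end={s116,s38,s83} rej; 6/6 deletions ∈↓L.
5 words, ⪯-incomp.
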